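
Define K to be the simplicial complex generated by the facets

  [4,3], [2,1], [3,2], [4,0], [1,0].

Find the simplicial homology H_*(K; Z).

H_0 = Z,  H_1 = Z.

K has 5 vertices, 5 edges.
rank ∂_0 = 0, rank ∂_1 = 4 ⇒ b_0 = 5 − 0 − 4 = 1; all invariant factors of ∂_1 are 1 so no torsion. So H_0 ≅ Z.
rank ∂_1 = 4, rank ∂_2 = 0 ⇒ b_1 = 5 − 4 − 0 = 1. So H_1 ≅ Z.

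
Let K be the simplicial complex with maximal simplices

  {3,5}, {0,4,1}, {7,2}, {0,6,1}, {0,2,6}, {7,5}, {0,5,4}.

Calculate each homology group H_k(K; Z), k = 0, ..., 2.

H_0 = Z,  H_1 = Z,  H_2 = 0.

Fix the vertex order 0 < 1 < 2 < 3 < 4 < 5 < 6 < 7 and write every simplex with vertices in increasing order. Then dim K = 2 and the simplices of K are:

  0-simplices (8): [0], [1], [2], [3], [4], [5], [6], [7]
  1-simplices (12): [0,1], [0,2], [0,4], [0,5], [0,6], [1,4], [1,6], [2,6], [2,7], [3,5], [4,5], [5,7]
  2-simplices (4): [0,1,4], [0,1,6], [0,2,6], [0,4,5]

Hence C_0 ≅ Z^8, C_1 ≅ Z^12, C_2 ≅ Z^4.

The boundary map ∂_1: C_1 → C_0 is given by ∂[p,q] = [q] − [p].
The resulting 8×12 matrix has rank 7, and its Smith normal form has invariant factors (1,1,1,1,1,1,1).

The boundary map ∂_2: C_2 → C_1 sends each 2-simplex [p,q,r] to [q,r] − [p,r] + [p,q]. For instance
  ∂[0,1,6] = [1,6] − [0,6] + [0,1],
  ∂[0,4,5] = [4,5] − [0,5] + [0,4].
The 12×4 boundary matrix has rank 4 and Smith normal form diag(1,1,1,1).

Computing H_k = (kernel of ∂_k) / (image of ∂_{k+1}):

  H_0: rank C_0 − rank ∂_1 = 8 − 7 = 1, and the invariant factors of ∂_1 are all 1, so H_0 ≅ Z.
  H_1: rank ker ∂_1 − rank ∂_2 = (12 − 7) − 4 = 1, and the invariant factors of ∂_2 are all 1, so H_1 ≅ Z.
  H_2: rank ker ∂_2 − rank ∂_3 = (4 − 4) − 0 = 0, and there is no ∂_3, so H_2 ≅ 0.

As a check, the Euler characteristic is 8 − 12 + 4 = 0, which agrees with 1 − 1 + 0 = 0.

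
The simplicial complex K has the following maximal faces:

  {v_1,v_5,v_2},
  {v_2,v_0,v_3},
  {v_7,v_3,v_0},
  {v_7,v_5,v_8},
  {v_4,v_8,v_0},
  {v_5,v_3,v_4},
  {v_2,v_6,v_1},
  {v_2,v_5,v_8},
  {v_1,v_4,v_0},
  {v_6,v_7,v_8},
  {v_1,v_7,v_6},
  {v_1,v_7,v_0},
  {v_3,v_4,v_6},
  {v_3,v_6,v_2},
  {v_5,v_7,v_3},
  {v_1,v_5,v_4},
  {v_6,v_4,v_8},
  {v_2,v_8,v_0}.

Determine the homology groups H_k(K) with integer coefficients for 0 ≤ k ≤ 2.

H_0 ≅ Z,  H_1 ≅ Z^2,  H_2 ≅ Z.

K has 9 vertices, 27 edges, 18 triangles.
rank ∂_0 = 0, rank ∂_1 = 8 ⇒ b_0 = 9 − 0 − 8 = 1; all invariant factors of ∂_1 are 1 so no torsion. So H_0 = Z.
rank ∂_1 = 8, rank ∂_2 = 17 ⇒ b_1 = 27 − 8 − 17 = 2; all invariant factors of ∂_2 are 1 so no torsion. So H_1 = Z^2.
rank ∂_2 = 17, rank ∂_3 = 0 ⇒ b_2 = 18 − 17 − 0 = 1. So H_2 = Z.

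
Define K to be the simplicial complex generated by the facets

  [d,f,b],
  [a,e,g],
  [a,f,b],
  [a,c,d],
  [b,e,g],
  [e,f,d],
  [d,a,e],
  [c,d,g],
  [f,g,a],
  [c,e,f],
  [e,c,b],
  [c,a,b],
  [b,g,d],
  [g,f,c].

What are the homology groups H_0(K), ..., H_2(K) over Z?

H_0 = Z,  H_1 = Z^2,  H_2 = Z.

Fix the vertex order a < b < c < d < e < f < g and write every simplex with vertices in increasing order. Then dim K = 2 and the simplices of K are:

  0-simplices (7): a, b, c, d, e, f, g
  1-simplices (21): ab, ac, ad, ae, af, ag, bc, bd, be, bf, bg, cd, ce, cf, cg, de, df, dg, ef, eg, fg
  2-simplices (14): abc, abf, acd, ade, aeg, afg, bce, bdf, bdg, beg, cdg, cef, cfg, def

Hence C_0 ≅ Z^7, C_1 ≅ Z^21, C_2 ≅ Z^14.

Boundary ∂_1: C_1 → C_0 sends each edge [p,q] (with p < q) to q − p.
The resulting 7×21 matrix has rank 6, and its Smith normal form has invariant factors (1,1,1,1,1,1).

The boundary map ∂_2: C_2 → C_1 sends each 2-simplex [p,q,r] to [q,r] − [p,r] + [p,q]. For instance
  ∂acd = cd − ad + ac,
  ∂bdg = dg − bg + bd.
The 21×14 boundary matrix has rank 13 and Smith normal form diag(1,1,1,1,1,1,1,1,1,1,1,1,1).

Computing H_k = (kernel of ∂_k) / (image of ∂_{k+1}):

  H_0: rank C_0 − rank ∂_1 = 7 − 6 = 1, and the invariant factors of ∂_1 are all 1, so H_0 ≅ Z.
  H_1: rank ker ∂_1 − rank ∂_2 = (21 − 6) − 13 = 2, and the invariant factors of ∂_2 are all 1, so H_1 ≅ Z^2.
  H_2: rank ker ∂_2 − rank ∂_3 = (14 − 13) − 0 = 1, and there is no ∂_3, so H_2 ≅ Z.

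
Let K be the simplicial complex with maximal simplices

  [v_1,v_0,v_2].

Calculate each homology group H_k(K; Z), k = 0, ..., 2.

Fix the vertex order v_0 < v_1 < v_2 and write every simplex with vertices in increasing order. Then dim K = 2 and the simplices of K are:

  0-simplices (3): [v_0], [v_1], [v_2]
  1-simplices (3): [v_0,v_1], [v_0,v_2], [v_1,v_2]
  2-simplices (1): [v_0,v_1,v_2]

so the chain groups are C_0 ≅ Z^3, C_1 ≅ Z^3, C_2 ≅ Z^1.

The boundary map ∂_1: C_1 → C_0 sends each edge [p,q] (with p < q) to q − p.
The resulting 3×3 matrix has rank 2, and its Smith normal form has invariant factors (1,1).

The boundary map ∂_2: C_2 → C_1 acts by ∂[p,q,r] = [q,r] − [p,r] + [p,q]. For instance
  ∂[v_0,v_1,v_2] = [v_1,v_2] − [v_0,v_2] + [v_0,v_1].
As a 3×1 matrix over Z this has rank 1, with invariant factors (1).

Computing H_k = (kernel of ∂_k) / (image of ∂_{k+1}):

  H_0: rank C_0 − rank ∂_1 = 3 − 2 = 1, and the invariant factors of ∂_1 are all 1, so H_0 ≅ Z.
  H_1: rank ker ∂_1 − rank ∂_2 = (3 − 2) − 1 = 0, and the invariant factors of ∂_2 are all 1, so H_1 ≅ 0.
  H_2: rank ker ∂_2 − rank ∂_3 = (1 − 1) − 0 = 0, and there is no ∂_3, so H_2 ≅ 0.

(K is a triangulation of the 2-simplex.)

H_0 = Z,  H_1 = 0,  H_2 = 0.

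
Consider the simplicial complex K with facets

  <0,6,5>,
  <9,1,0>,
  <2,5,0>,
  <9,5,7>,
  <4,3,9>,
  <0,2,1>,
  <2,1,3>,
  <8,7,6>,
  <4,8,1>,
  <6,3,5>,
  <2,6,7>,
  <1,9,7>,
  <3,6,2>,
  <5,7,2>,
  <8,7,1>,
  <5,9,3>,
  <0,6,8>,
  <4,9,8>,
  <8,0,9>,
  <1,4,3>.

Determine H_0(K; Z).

Take the total order 0 < 1 < 2 < 3 < 4 < 5 < 6 < 7 < 8 < 9 on the vertex set. Then K (dimension 2) consists of the simplices:

  0-simplices (10): [0], [1], [2], [3], [4], [5], [6], [7], [8], [9]
  1-simplices (30): (30 of them)
  2-simplices (20): (20 of them)

Hence C_0 ≅ Z^10, C_1 ≅ Z^30, C_2 ≅ Z^20.

Boundary ∂_1: C_1 → C_0 sends each edge [p,q] (with p < q) to q − p.
The 10×30 boundary matrix has rank 9 and Smith normal form diag(1,1,1,1,1,1,1,1,1).

Boundary ∂_2: C_2 → C_1 sends each 2-simplex [p,q,r] to [q,r] − [p,r] + [p,q]. For instance
  ∂[2,3,6] = [3,6] − [2,6] + [2,3],
  ∂[0,6,8] = [6,8] − [0,8] + [0,6].
The 30×20 boundary matrix has rank 20 and Smith normal form diag(1,1,1,1,1,1,1,1,1,1,1,1,1,1,1,1,1,1,1,2).

Now H_k = ker ∂_k / im ∂_{k+1}, so:

  H_0: rank C_0 − rank ∂_1 = 10 − 9 = 1, and the invariant factors of ∂_1 are all 1, so H_0 ≅ Z.

H_0 = Z.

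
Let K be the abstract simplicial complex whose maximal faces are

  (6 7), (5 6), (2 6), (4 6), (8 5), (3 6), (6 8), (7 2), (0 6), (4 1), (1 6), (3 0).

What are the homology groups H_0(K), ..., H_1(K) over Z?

H_0 = Z,  H_1 = Z^4.

Order the vertices as 0 < 1 < 2 < 3 < 4 < 5 < 6 < 7 < 8. Listing each simplex with vertices in this order, K has dimension 1 with simplices:

  0-simplices (9): [0], [1], [2], [3], [4], [5], [6], [7], [8]
  1-simplices (12): [0,3], [0,6], [1,4], [1,6], [2,6], [2,7], [3,6], [4,6], [5,6], [5,8], [6,7], [6,8]

so the chain groups are C_0 ≅ Z^9, C_1 ≅ Z^12.

The boundary map ∂_1: C_1 → C_0 maps an edge to its endpoints' difference, ∂[p,q] = q − p.
The resulting 9×12 matrix has rank 8, and its Smith normal form has invariant factors (1,1,1,1,1,1,1,1).

From H_k ≅ ker(∂_k) / im(∂_{k+1}) we obtain:

  H_0: rank C_0 − rank ∂_1 = 9 − 8 = 1, and the invariant factors of ∂_1 are all 1, so H_0 = Z.
  H_1: rank ker ∂_1 − rank ∂_2 = (12 − 8) − 0 = 4, and there is no ∂_2, so H_1 = Z^4.

As a check, the Euler characteristic is 9 − 12 = -3, which agrees with 1 − 4 = -3.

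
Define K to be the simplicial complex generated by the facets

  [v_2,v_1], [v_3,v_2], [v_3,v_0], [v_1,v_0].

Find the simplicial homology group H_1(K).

H_1 = Z.

Take the total order v_0 < v_1 < v_2 < v_3 on the vertex set. Then K (dimension 1) consists of the simplices:

  0-simplices (4): [v_0], [v_1], [v_2], [v_3]
  1-simplices (4): [v_0,v_1], [v_0,v_3], [v_1,v_2], [v_2,v_3]

so the chain groups are C_0 ≅ Z^4, C_1 ≅ Z^4.

The boundary map ∂_1: C_1 → C_0 is given by ∂[p,q] = [q] − [p]. For instance
  ∂[v_0,v_1] = [v_1] − [v_0].
This gives a 4×4 integer matrix of rank 3; reducing to Smith normal form yields diagonal entries (1,1,1).

Now H_k = ker ∂_k / im ∂_{k+1}, so:

  H_1: rank ker ∂_1 − rank ∂_2 = (4 − 3) − 0 = 1, and there is no ∂_2, so H_1 ≅ Z.

(K is a triangulation of the circle S^1.)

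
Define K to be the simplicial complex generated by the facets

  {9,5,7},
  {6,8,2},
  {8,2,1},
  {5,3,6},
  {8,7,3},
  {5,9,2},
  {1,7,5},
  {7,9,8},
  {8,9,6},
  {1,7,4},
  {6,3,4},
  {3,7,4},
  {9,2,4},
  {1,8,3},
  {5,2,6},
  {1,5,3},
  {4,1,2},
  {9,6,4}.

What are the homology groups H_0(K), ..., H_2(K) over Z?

We work with the vertex ordering 1 < 2 < 3 < 4 < 5 < 6 < 7 < 8 < 9. The simplices of K, each written with vertices in increasing order, are:

  0-simplices (9): [1], [2], [3], [4], [5], [6], [7], [8], [9]
  1-simplices (27): (27 of them)
  2-simplices (18): [1,2,4], [1,2,8], [1,3,5], [1,3,8], [1,4,7], [1,5,7], [2,4,9], [2,5,6], [2,5,9], [2,6,8], [3,4,6], [3,4,7], [3,5,6], [3,7,8], [4,6,9], [5,7,9], [6,8,9], [7,8,9]

so the chain groups are C_0 ≅ Z^9, C_1 ≅ Z^27, C_2 ≅ Z^18.

∂_1: C_1 → C_0 is given by ∂[p,q] = [q] − [p]. For instance
  ∂[6,9] = [9] − [6].
This gives a 9×27 integer matrix of rank 8; reducing to Smith normal form yields diagonal entries (1,1,1,1,1,1,1,1).

∂_2: C_2 → C_1 maps a triangle to the signed sum of its edges. For instance
  ∂[1,5,7] = [5,7] − [1,7] + [1,5],
  ∂[2,5,9] = [5,9] − [2,9] + [2,5].
The 27×18 boundary matrix has rank 18 and Smith normal form diag(1,1,1,1,1,1,1,1,1,1,1,1,1,1,1,1,1,2).

From H_k ≅ ker(∂_k) / im(∂_{k+1}) we obtain:

  H_0: rank C_0 − rank ∂_1 = 9 − 8 = 1, and the invariant factors of ∂_1 are all 1, so H_0 = Z.
  H_1: rank ker ∂_1 − rank ∂_2 = (27 − 8) − 18 = 1, and ∂_2 has invariant factor 2 > 1, so H_1 = Z ⊕ Z/2Z.
  H_2: rank ker ∂_2 − rank ∂_3 = (18 − 18) − 0 = 0, and there is no ∂_3, so H_2 = 0.

H_0 ≅ Z,  H_1 ≅ Z ⊕ Z/2Z,  H_2 = 0.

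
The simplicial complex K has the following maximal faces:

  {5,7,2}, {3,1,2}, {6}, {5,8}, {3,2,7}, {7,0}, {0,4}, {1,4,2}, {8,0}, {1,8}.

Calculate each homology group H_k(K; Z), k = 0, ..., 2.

We work with the vertex ordering 0 < 1 < 2 < 3 < 4 < 5 < 6 < 7 < 8. The simplices of K, each written with vertices in increasing order, are:

  0-simplices (9): [0], [1], [2], [3], [4], [5], [6], [7], [8]
  1-simplices (14): [0,4], [0,7], [0,8], [1,2], [1,3], [1,4], [1,8], [2,3], [2,4], [2,5], [2,7], [3,7], [5,7], [5,8]
  2-simplices (4): [1,2,3], [1,2,4], [2,3,7], [2,5,7]

Hence C_0 ≅ Z^9, C_1 ≅ Z^14, C_2 ≅ Z^4.

The boundary map ∂_1: C_1 → C_0 sends each edge [p,q] (with p < q) to q − p.
This gives a 9×14 integer matrix of rank 7; reducing to Smith normal form yields diagonal entries (1,1,1,1,1,1,1).

Boundary ∂_2: C_2 → C_1 acts by ∂[p,q,r] = [q,r] − [p,r] + [p,q]. For instance
  ∂[1,2,4] = [2,4] − [1,4] + [1,2],
  ∂[2,5,7] = [5,7] − [2,7] + [2,5].
This gives a 14×4 integer matrix of rank 4; reducing to Smith normal form yields diagonal entries (1,1,1,1).

From H_k ≅ ker(∂_k) / im(∂_{k+1}) we obtain:

  H_0: rank C_0 − rank ∂_1 = 9 − 7 = 2, and the invariant factors of ∂_1 are all 1, so H_0 = Z^2.
  H_1: rank ker ∂_1 − rank ∂_2 = (14 − 7) − 4 = 3, and the invariant factors of ∂_2 are all 1, so H_1 = Z^3.
  H_2: rank ker ∂_2 − rank ∂_3 = (4 − 4) − 0 = 0, and there is no ∂_3, so H_2 = 0.

As a check, the Euler characteristic is 9 − 14 + 4 = -1, which agrees with 2 − 3 + 0 = -1.

H_0 = Z^2,  H_1 = Z^3,  H_2 = 0.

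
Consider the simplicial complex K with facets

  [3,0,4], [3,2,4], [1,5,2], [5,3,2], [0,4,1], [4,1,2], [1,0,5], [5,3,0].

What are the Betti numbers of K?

b_0 = 1, b_1 = 0, b_2 = 1.

Take the total order 0 < 1 < 2 < 3 < 4 < 5 on the vertex set. Then K (dimension 2) consists of the simplices:

  0-simplices (6): [0], [1], [2], [3], [4], [5]
  1-simplices (12): [0,1], [0,3], [0,4], [0,5], [1,2], [1,4], [1,5], [2,3], [2,4], [2,5], [3,4], [3,5]
  2-simplices (8): [0,1,4], [0,1,5], [0,3,4], [0,3,5], [1,2,4], [1,2,5], [2,3,4], [2,3,5]

Hence C_0 ≅ Z^6, C_1 ≅ Z^12, C_2 ≅ Z^8.

The boundary map ∂_1: C_1 → C_0 is given by ∂[p,q] = [q] − [p]. For instance
  ∂[0,1] = [1] − [0].
As a 6×12 matrix over Z this has rank 5, with invariant factors (1,1,1,1,1).

The boundary map ∂_2: C_2 → C_1 maps a triangle to the signed sum of its edges. For instance
  ∂[0,1,5] = [1,5] − [0,5] + [0,1],
  ∂[0,3,5] = [3,5] − [0,5] + [0,3].
As a 12×8 matrix over Z this has rank 7, with invariant factors (1,1,1,1,1,1,1).

Reading off H_k = ker ∂_k / im ∂_{k+1}:

  H_0: rank C_0 − rank ∂_1 = 6 − 5 = 1, and the invariant factors of ∂_1 are all 1, so H_0 ≅ Z.
  H_1: rank ker ∂_1 − rank ∂_2 = (12 − 5) − 7 = 0, and the invariant factors of ∂_2 are all 1, so H_1 ≅ 0.
  H_2: rank ker ∂_2 − rank ∂_3 = (8 − 7) − 0 = 1, and there is no ∂_3, so H_2 ≅ Z.

(K is a triangulation of the 2-sphere S^2.)

Hence the Betti numbers are b_0 = 1, b_1 = 0, b_2 = 1.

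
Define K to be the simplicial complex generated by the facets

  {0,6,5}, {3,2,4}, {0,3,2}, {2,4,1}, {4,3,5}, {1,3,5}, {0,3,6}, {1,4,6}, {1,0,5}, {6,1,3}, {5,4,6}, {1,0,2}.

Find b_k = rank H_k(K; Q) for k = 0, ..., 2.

b_0 = 1, b_1 = 0, b_2 = 0.

K has 7 vertices, 18 edges, 12 triangles.
rank ∂_0 = 0, rank ∂_1 = 6 ⇒ b_0 = 7 − 0 − 6 = 1; all invariant factors of ∂_1 are 1 so no torsion. So H_0 = Z.
rank ∂_1 = 6, rank ∂_2 = 12 ⇒ b_1 = 18 − 6 − 12 = 0; ∂_2 has invariant factor(s) [2] giving torsion. So H_1 = Z/2.
rank ∂_2 = 12, rank ∂_3 = 0 ⇒ b_2 = 12 − 12 − 0 = 0. So H_2 = 0.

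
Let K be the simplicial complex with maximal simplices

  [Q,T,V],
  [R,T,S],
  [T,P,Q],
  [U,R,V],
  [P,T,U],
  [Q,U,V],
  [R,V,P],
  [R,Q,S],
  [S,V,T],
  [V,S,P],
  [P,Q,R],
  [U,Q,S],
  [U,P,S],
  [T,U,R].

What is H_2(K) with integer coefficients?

Order the vertices as P < Q < R < S < T < U < V. Listing each simplex with vertices in this order, K has dimension 2 with simplices:

  0-simplices (7): P, Q, R, S, T, U, V
  1-simplices (21): PQ, PR, PS, PT, PU, PV, QR, QS, QT, QU, QV, RS, RT, RU, RV, ST, SU, SV, TU, TV, UV
  2-simplices (14): PQR, PQT, PRV, PSU, PSV, PTU, QRS, QSU, QTV, QUV, RST, RTU, RUV, STV

giving chain groups C_0 ≅ Z^7, C_1 ≅ Z^21, C_2 ≅ Z^14.

The boundary map ∂_1: C_1 → C_0 sends each edge [p,q] (with p < q) to q − p. For instance
  ∂PQ = Q − P.
This gives a 7×21 integer matrix of rank 6; reducing to Smith normal form yields diagonal entries (1,1,1,1,1,1).

Boundary ∂_2: C_2 → C_1 acts by ∂[p,q,r] = [q,r] − [p,r] + [p,q]. For instance
  ∂PRV = RV − PV + PR,
  ∂PSV = SV − PV + PS.
This gives a 21×14 integer matrix of rank 13; reducing to Smith normal form yields diagonal entries (1,1,1,1,1,1,1,1,1,1,1,1,1).

Now H_k = ker ∂_k / im ∂_{k+1}, so:

  H_2: rank ker ∂_2 − rank ∂_3 = (14 − 13) − 0 = 1, and there is no ∂_3, so H_2 = Z.

(K is a triangulation of the torus T^2.)

H_2 ≅ Z.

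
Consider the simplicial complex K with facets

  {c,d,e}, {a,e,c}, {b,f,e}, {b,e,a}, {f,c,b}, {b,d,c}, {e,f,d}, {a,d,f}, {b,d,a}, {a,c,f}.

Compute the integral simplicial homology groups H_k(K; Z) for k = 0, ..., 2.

H_0 ≅ Z,  H_1 ≅ Z/2Z,  H_2 = 0.

Order the vertices as a < b < c < d < e < f. Listing each simplex with vertices in this order, K has dimension 2 with simplices:

  0-simplices (6): a, b, c, d, e, f
  1-simplices (15): ab, ac, ad, ae, af, bc, bd, be, bf, cd, ce, cf, de, df, ef
  2-simplices (10): abd, abe, ace, acf, adf, bcd, bcf, bef, cde, def

Hence C_0 ≅ Z^6, C_1 ≅ Z^15, C_2 ≅ Z^10.

Boundary ∂_1: C_1 → C_0 sends each edge [p,q] (with p < q) to q − p. For instance
  ∂af = f − a.
As a 6×15 matrix over Z this has rank 5, with invariant factors (1,1,1,1,1).

∂_2: C_2 → C_1 sends each 2-simplex [p,q,r] to [q,r] − [p,r] + [p,q]. For instance
  ∂bef = ef − bf + be,
  ∂ace = ce − ae + ac.
This gives a 15×10 integer matrix of rank 10; reducing to Smith normal form yields diagonal entries (1,1,1,1,1,1,1,1,1,2).

Reading off H_k = ker ∂_k / im ∂_{k+1}:

  H_0: rank C_0 − rank ∂_1 = 6 − 5 = 1, and the invariant factors of ∂_1 are all 1, so H_0 ≅ Z.
  H_1: rank ker ∂_1 − rank ∂_2 = (15 − 5) − 10 = 0, and ∂_2 has invariant factor 2 > 1, so H_1 ≅ Z/2Z.
  H_2: rank ker ∂_2 − rank ∂_3 = (10 − 10) − 0 = 0, and there is no ∂_3, so H_2 ≅ 0.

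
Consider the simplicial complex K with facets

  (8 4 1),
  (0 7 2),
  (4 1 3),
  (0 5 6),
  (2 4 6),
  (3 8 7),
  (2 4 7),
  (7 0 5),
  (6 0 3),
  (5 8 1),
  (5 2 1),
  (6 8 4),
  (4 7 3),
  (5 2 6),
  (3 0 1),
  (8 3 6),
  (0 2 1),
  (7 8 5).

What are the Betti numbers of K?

b_0 = 1, b_1 = 1, b_2 = 0.

Order the vertices as 0 < 1 < 2 < 3 < 4 < 5 < 6 < 7 < 8. Listing each simplex with vertices in this order, K has dimension 2 with simplices:

  0-simplices (9): [0], [1], [2], [3], [4], [5], [6], [7], [8]
  1-simplices (27): (27 of them)
  2-simplices (18): [0,1,2], [0,1,3], [0,2,7], [0,3,6], [0,5,6], [0,5,7], [1,2,5], [1,3,4], [1,4,8], [1,5,8], [2,4,6], [2,4,7], [2,5,6], [3,4,7], [3,6,8], [3,7,8], [4,6,8], [5,7,8]

giving chain groups C_0 ≅ Z^9, C_1 ≅ Z^27, C_2 ≅ Z^18.

Boundary ∂_1: C_1 → C_0 sends each edge [p,q] (with p < q) to q − p.
This gives a 9×27 integer matrix of rank 8; reducing to Smith normal form yields diagonal entries (1,1,1,1,1,1,1,1).

The boundary map ∂_2: C_2 → C_1 sends each 2-simplex [p,q,r] to [q,r] − [p,r] + [p,q]. For instance
  ∂[1,5,8] = [5,8] − [1,8] + [1,5],
  ∂[3,4,7] = [4,7] − [3,7] + [3,4].
This gives a 27×18 integer matrix of rank 18; reducing to Smith normal form yields diagonal entries (1,1,1,1,1,1,1,1,1,1,1,1,1,1,1,1,1,2).

Now H_k = ker ∂_k / im ∂_{k+1}, so:

  H_0: rank C_0 − rank ∂_1 = 9 − 8 = 1, and the invariant factors of ∂_1 are all 1, so H_0 = Z.
  H_1: rank ker ∂_1 − rank ∂_2 = (27 − 8) − 18 = 1, and ∂_2 has invariant factor 2 > 1, so H_1 = Z ⊕ Z/2.
  H_2: rank ker ∂_2 − rank ∂_3 = (18 − 18) − 0 = 0, and there is no ∂_3, so H_2 = 0.

As a check, the Euler characteristic is 9 − 27 + 18 = 0, which agrees with 1 − 1 + 0 = 0.

Hence the Betti numbers are b_0 = 1, b_1 = 1, b_2 = 0.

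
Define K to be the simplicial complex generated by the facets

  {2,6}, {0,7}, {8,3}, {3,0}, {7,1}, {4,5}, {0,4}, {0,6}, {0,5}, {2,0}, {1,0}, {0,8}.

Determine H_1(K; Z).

Fix the vertex order 0 < 1 < 2 < 3 < 4 < 5 < 6 < 7 < 8 and write every simplex with vertices in increasing order. Then dim K = 1 and the simplices of K are:

  0-simplices (9): [0], [1], [2], [3], [4], [5], [6], [7], [8]
  1-simplices (12): [0,1], [0,2], [0,3], [0,4], [0,5], [0,6], [0,7], [0,8], [1,7], [2,6], [3,8], [4,5]

giving chain groups C_0 ≅ Z^9, C_1 ≅ Z^12.

Boundary ∂_1: C_1 → C_0 maps an edge to its endpoints' difference, ∂[p,q] = q − p.
This gives a 9×12 integer matrix of rank 8; reducing to Smith normal form yields diagonal entries (1,1,1,1,1,1,1,1).

From H_k ≅ ker(∂_k) / im(∂_{k+1}) we obtain:

  H_1: rank ker ∂_1 − rank ∂_2 = (12 − 8) − 0 = 4, and there is no ∂_2, so H_1 ≅ Z^4.

H_1 ≅ Z^4.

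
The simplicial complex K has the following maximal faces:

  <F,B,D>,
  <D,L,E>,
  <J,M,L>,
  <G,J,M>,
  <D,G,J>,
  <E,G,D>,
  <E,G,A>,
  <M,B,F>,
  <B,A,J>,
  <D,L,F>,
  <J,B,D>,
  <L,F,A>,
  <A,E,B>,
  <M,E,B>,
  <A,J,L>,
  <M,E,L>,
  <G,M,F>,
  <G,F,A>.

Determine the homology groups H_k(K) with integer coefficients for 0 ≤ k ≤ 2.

K has 9 vertices, 27 edges, 18 triangles.
rank ∂_0 = 0, rank ∂_1 = 8 ⇒ b_0 = 9 − 0 − 8 = 1; all invariant factors of ∂_1 are 1 so no torsion. So H_0 = Z.
rank ∂_1 = 8, rank ∂_2 = 17 ⇒ b_1 = 27 − 8 − 17 = 2; all invariant factors of ∂_2 are 1 so no torsion. So H_1 = Z^2.
rank ∂_2 = 17, rank ∂_3 = 0 ⇒ b_2 = 18 − 17 − 0 = 1. So H_2 = Z.

H_0 = Z,  H_1 = Z^2,  H_2 = Z.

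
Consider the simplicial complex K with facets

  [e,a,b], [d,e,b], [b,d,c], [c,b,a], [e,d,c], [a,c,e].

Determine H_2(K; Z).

Order the vertices as a < b < c < d < e. Listing each simplex with vertices in this order, K has dimension 2 with simplices:

  0-simplices (5): a, b, c, d, e
  1-simplices (9): ab, ac, ae, bc, bd, be, cd, ce, de
  2-simplices (6): abc, abe, ace, bcd, bde, cde

so the chain groups are C_0 ≅ Z^5, C_1 ≅ Z^9, C_2 ≅ Z^6.

∂_1: C_1 → C_0 is given by ∂[p,q] = [q] − [p].
The 5×9 boundary matrix has rank 4 and Smith normal form diag(1,1,1,1).

∂_2: C_2 → C_1 maps a triangle to the signed sum of its edges. For instance
  ∂abe = be − ae + ab,
  ∂abc = bc − ac + ab.
This gives a 9×6 integer matrix of rank 5; reducing to Smith normal form yields diagonal entries (1,1,1,1,1).

From H_k ≅ ker(∂_k) / im(∂_{k+1}) we obtain:

  H_2: rank ker ∂_2 − rank ∂_3 = (6 − 5) − 0 = 1, and there is no ∂_3, so H_2 ≅ Z.

(K is a triangulation of the 2-sphere S^2.)

H_2 ≅ Z.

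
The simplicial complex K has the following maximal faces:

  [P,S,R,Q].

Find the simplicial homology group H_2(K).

K has 4 vertices, 6 edges, 4 triangles, 1 3-simplex.
rank ∂_2 = 3, rank ∂_3 = 1 ⇒ b_2 = 4 − 3 − 1 = 0; all invariant factors of ∂_3 are 1 so no torsion. So H_2 = 0.

H_2 = 0.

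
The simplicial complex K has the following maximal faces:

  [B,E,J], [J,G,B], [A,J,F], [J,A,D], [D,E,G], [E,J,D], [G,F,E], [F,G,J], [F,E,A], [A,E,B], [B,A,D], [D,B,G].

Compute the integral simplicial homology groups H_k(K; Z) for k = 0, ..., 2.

K has 7 vertices, 18 edges, 12 triangles.
rank ∂_0 = 0, rank ∂_1 = 6 ⇒ b_0 = 7 − 0 − 6 = 1; all invariant factors of ∂_1 are 1 so no torsion. So H_0 ≅ Z.
rank ∂_1 = 6, rank ∂_2 = 12 ⇒ b_1 = 18 − 6 − 12 = 0; ∂_2 has invariant factor(s) [2] giving torsion. So H_1 ≅ Z/2.
rank ∂_2 = 12, rank ∂_3 = 0 ⇒ b_2 = 12 − 12 − 0 = 0. So H_2 ≅ 0.

H_0 = Z,  H_1 = Z/2,  H_2 = 0.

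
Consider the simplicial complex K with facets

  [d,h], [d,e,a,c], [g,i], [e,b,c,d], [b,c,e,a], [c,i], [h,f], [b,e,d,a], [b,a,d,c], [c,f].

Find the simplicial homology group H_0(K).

K has 9 vertices, 15 edges, 10 triangles, 5 3-simplices.
rank ∂_0 = 0, rank ∂_1 = 8 ⇒ b_0 = 9 − 0 − 8 = 1; all invariant factors of ∂_1 are 1 so no torsion. So H_0 = Z.

H_0 = Z.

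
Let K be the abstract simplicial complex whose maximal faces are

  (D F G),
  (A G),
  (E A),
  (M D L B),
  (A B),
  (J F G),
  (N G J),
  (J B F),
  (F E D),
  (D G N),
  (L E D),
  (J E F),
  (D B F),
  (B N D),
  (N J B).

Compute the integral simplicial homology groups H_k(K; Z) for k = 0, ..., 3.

H_0 ≅ Z,  H_1 ≅ Z^2,  H_2 ≅ Z,  H_3 = 0.

Order the vertices as A < B < D < E < F < G < J < L < M < N. Listing each simplex with vertices in this order, K has dimension 3 with simplices:

  0-simplices (10): A, B, D, E, F, G, J, L, M, N
  1-simplices (24): AB, AE, AG, BD, BF, BJ, BL, BM, BN, DE, DF, DG, DL, DM, DN, EF, EJ, EL, FG, FJ, GJ, GN, JN, LM
  2-simplices (15): BDF, BDL, BDM, BDN, BFJ, BJN, BLM, DEF, DEL, DFG, DGN, DLM, EFJ, FGJ, GJN
  3-simplices (1): BDLM

so the chain groups are C_0 ≅ Z^10, C_1 ≅ Z^24, C_2 ≅ Z^15, C_3 ≅ Z^1.

The boundary map ∂_1: C_1 → C_0 is given by ∂[p,q] = [q] − [p]. For instance
  ∂DL = L − D.
This gives a 10×24 integer matrix of rank 9; reducing to Smith normal form yields diagonal entries (1,1,1,1,1,1,1,1,1).

The boundary map ∂_2: C_2 → C_1 sends each 2-simplex [p,q,r] to [q,r] − [p,r] + [p,q]. For instance
  ∂DEL = EL − DL + DE,
  ∂DEF = EF − DF + DE.
This gives a 24×15 integer matrix of rank 13; reducing to Smith normal form yields diagonal entries (1,1,1,1,1,1,1,1,1,1,1,1,1).

The boundary map ∂_3: C_3 → C_2 sends each 3-simplex σ to the alternating sum Σ_i (−1)^i (σ with its i-th vertex removed). For instance
  ∂BDLM = DLM − BLM + BDM − BDL.
The resulting 15×1 matrix has rank 1, and its Smith normal form has invariant factors (1).

Computing H_k = (kernel of ∂_k) / (image of ∂_{k+1}):

  H_0: rank C_0 − rank ∂_1 = 10 − 9 = 1, and the invariant factors of ∂_1 are all 1, so H_0 ≅ Z.
  H_1: rank ker ∂_1 − rank ∂_2 = (24 − 9) − 13 = 2, and the invariant factors of ∂_2 are all 1, so H_1 ≅ Z^2.
  H_2: rank ker ∂_2 − rank ∂_3 = (15 − 13) − 1 = 1, and the invariant factors of ∂_3 are all 1, so H_2 ≅ Z.
  H_3: rank ker ∂_3 − rank ∂_4 = (1 − 1) − 0 = 0, and there is no ∂_4, so H_3 ≅ 0.

As a check, the Euler characteristic is 10 − 24 + 15 − 1 = 0, which agrees with 1 − 2 + 1 − 0 = 0.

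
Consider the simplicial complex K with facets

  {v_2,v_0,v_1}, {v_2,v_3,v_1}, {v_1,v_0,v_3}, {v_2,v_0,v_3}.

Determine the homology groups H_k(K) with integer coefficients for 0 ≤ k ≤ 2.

K has 4 vertices, 6 edges, 4 triangles.
rank ∂_0 = 0, rank ∂_1 = 3 ⇒ b_0 = 4 − 0 − 3 = 1; all invariant factors of ∂_1 are 1 so no torsion. So H_0 = Z.
rank ∂_1 = 3, rank ∂_2 = 3 ⇒ b_1 = 6 − 3 − 3 = 0; all invariant factors of ∂_2 are 1 so no torsion. So H_1 = 0.
rank ∂_2 = 3, rank ∂_3 = 0 ⇒ b_2 = 4 − 3 − 0 = 1. So H_2 = Z.

H_0 ≅ Z,  H_1 = 0,  H_2 ≅ Z.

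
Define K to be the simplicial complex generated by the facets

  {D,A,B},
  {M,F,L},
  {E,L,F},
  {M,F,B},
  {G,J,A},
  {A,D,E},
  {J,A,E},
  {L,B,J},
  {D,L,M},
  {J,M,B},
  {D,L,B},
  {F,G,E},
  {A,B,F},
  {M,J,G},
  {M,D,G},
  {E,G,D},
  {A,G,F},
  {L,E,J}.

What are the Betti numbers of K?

Fix the vertex order A < B < D < E < F < G < J < L < M and write every simplex with vertices in increasing order. Then dim K = 2 and the simplices of K are:

  0-simplices (9): A, B, D, E, F, G, J, L, M
  1-simplices (27): AB, AD, AE, AF, AG, AJ, BD, BF, BJ, BL, BM, DE, DG, DL, DM, EF, EG, EJ, EL, FG, FL, FM, GJ, GM, JL, JM, LM
  2-simplices (18): ABD, ABF, ADE, AEJ, AFG, AGJ, BDL, BFM, BJL, BJM, DEG, DGM, DLM, EFG, EFL, EJL, FLM, GJM

Hence C_0 ≅ Z^9, C_1 ≅ Z^27, C_2 ≅ Z^18.

The boundary map ∂_1: C_1 → C_0 is given by ∂[p,q] = [q] − [p]. For instance
  ∂EF = F − E.
This gives a 9×27 integer matrix of rank 8; reducing to Smith normal form yields diagonal entries (1,1,1,1,1,1,1,1).

Boundary ∂_2: C_2 → C_1 sends each 2-simplex [p,q,r] to [q,r] − [p,r] + [p,q]. For instance
  ∂DGM = GM − DM + DG,
  ∂BJL = JL − BL + BJ.
The resulting 27×18 matrix has rank 18, and its Smith normal form has invariant factors (1,1,1,1,1,1,1,1,1,1,1,1,1,1,1,1,1,2).

From H_k ≅ ker(∂_k) / im(∂_{k+1}) we obtain:

  H_0: rank C_0 − rank ∂_1 = 9 − 8 = 1, and the invariant factors of ∂_1 are all 1, so H_0 ≅ Z.
  H_1: rank ker ∂_1 − rank ∂_2 = (27 − 8) − 18 = 1, and ∂_2 has invariant factor 2 > 1, so H_1 ≅ Z ⊕ Z/2Z.
  H_2: rank ker ∂_2 − rank ∂_3 = (18 − 18) − 0 = 0, and there is no ∂_3, so H_2 ≅ 0.

As a check, the Euler characteristic is 9 − 27 + 18 = 0, which agrees with 1 − 1 + 0 = 0.

Hence the Betti numbers are b_0 = 1, b_1 = 1, b_2 = 0.

b_0 = 1, b_1 = 1, b_2 = 0.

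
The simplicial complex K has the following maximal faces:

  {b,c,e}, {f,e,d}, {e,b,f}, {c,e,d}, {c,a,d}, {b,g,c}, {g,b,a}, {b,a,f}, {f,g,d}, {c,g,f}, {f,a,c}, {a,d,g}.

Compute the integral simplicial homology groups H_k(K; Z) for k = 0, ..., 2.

We work with the vertex ordering a < b < c < d < e < f < g. The simplices of K, each written with vertices in increasing order, are:

  0-simplices (7): a, b, c, d, e, f, g
  1-simplices (18): ab, ac, ad, af, ag, bc, be, bf, bg, cd, ce, cf, cg, de, df, dg, ef, fg
  2-simplices (12): abf, abg, acd, acf, adg, bce, bcg, bef, cde, cfg, def, dfg

giving chain groups C_0 ≅ Z^7, C_1 ≅ Z^18, C_2 ≅ Z^12.

∂_1: C_1 → C_0 is given by ∂[p,q] = [q] − [p]. For instance
  ∂cg = g − c.
This gives a 7×18 integer matrix of rank 6; reducing to Smith normal form yields diagonal entries (1,1,1,1,1,1).

The boundary map ∂_2: C_2 → C_1 sends each 2-simplex [p,q,r] to [q,r] − [p,r] + [p,q]. For instance
  ∂adg = dg − ag + ad,
  ∂acd = cd − ad + ac.
As a 18×12 matrix over Z this has rank 12, with invariant factors (1,1,1,1,1,1,1,1,1,1,1,2).

Computing H_k = (kernel of ∂_k) / (image of ∂_{k+1}):

  H_0: rank C_0 − rank ∂_1 = 7 − 6 = 1, and the invariant factors of ∂_1 are all 1, so H_0 = Z.
  H_1: rank ker ∂_1 − rank ∂_2 = (18 − 6) − 12 = 0, and ∂_2 has invariant factor 2 > 1, so H_1 = Z/2Z.
  H_2: rank ker ∂_2 − rank ∂_3 = (12 − 12) − 0 = 0, and there is no ∂_3, so H_2 = 0.

H_0 ≅ Z,  H_1 ≅ Z/2Z,  H_2 = 0.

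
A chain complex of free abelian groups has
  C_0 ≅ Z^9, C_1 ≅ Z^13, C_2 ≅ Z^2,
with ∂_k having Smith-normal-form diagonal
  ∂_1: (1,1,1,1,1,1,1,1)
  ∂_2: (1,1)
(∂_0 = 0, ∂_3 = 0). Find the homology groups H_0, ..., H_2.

H_0: b_0 = 9 − 0 − 8 = 1; torsion from ∂_1 factors > 1: none. So H_0 = Z.
H_1: b_1 = 13 − 8 − 2 = 3; torsion from ∂_2 factors > 1: none. So H_1 = Z^3.
H_2: b_2 = 2 − 2 − 0 = 0; torsion from ∂_3 factors > 1: none. So H_2 = 0.

H_0 = Z,  H_1 = Z^3,  H_2 = 0.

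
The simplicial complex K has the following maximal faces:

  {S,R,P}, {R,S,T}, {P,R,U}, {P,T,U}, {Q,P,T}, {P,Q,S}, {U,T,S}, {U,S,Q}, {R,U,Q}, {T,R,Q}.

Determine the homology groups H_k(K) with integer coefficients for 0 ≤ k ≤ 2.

H_0 ≅ Z,  H_1 ≅ Z_2,  H_2 = 0.

Order the vertices as P < Q < R < S < T < U. Listing each simplex with vertices in this order, K has dimension 2 with simplices:

  0-simplices (6): P, Q, R, S, T, U
  1-simplices (15): PQ, PR, PS, PT, PU, QR, QS, QT, QU, RS, RT, RU, ST, SU, TU
  2-simplices (10): PQS, PQT, PRS, PRU, PTU, QRT, QRU, QSU, RST, STU

giving chain groups C_0 ≅ Z^6, C_1 ≅ Z^15, C_2 ≅ Z^10.

∂_1: C_1 → C_0 sends each edge [p,q] (with p < q) to q − p. For instance
  ∂QR = R − Q.
As a 6×15 matrix over Z this has rank 5, with invariant factors (1,1,1,1,1).

Boundary ∂_2: C_2 → C_1 maps a triangle to the signed sum of its edges. For instance
  ∂QSU = SU − QU + QS,
  ∂QRU = RU − QU + QR.
This gives a 15×10 integer matrix of rank 10; reducing to Smith normal form yields diagonal entries (1,1,1,1,1,1,1,1,1,2).

Reading off H_k = ker ∂_k / im ∂_{k+1}:

  H_0: rank C_0 − rank ∂_1 = 6 − 5 = 1, and the invariant factors of ∂_1 are all 1, so H_0 ≅ Z.
  H_1: rank ker ∂_1 − rank ∂_2 = (15 − 5) − 10 = 0, and ∂_2 has invariant factor 2 > 1, so H_1 ≅ Z_2.
  H_2: rank ker ∂_2 − rank ∂_3 = (10 − 10) − 0 = 0, and there is no ∂_3, so H_2 ≅ 0.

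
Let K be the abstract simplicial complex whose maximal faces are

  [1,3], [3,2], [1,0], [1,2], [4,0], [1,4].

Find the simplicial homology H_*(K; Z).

H_0 = Z,  H_1 = Z^2.

Order the vertices as 0 < 1 < 2 < 3 < 4. Listing each simplex with vertices in this order, K has dimension 1 with simplices:

  0-simplices (5): [0], [1], [2], [3], [4]
  1-simplices (6): [0,1], [0,4], [1,2], [1,3], [1,4], [2,3]

Hence C_0 ≅ Z^5, C_1 ≅ Z^6.

∂_1: C_1 → C_0 is given by ∂[p,q] = [q] − [p]. For instance
  ∂[2,3] = [3] − [2].
The resulting 5×6 matrix has rank 4, and its Smith normal form has invariant factors (1,1,1,1).

Reading off H_k = ker ∂_k / im ∂_{k+1}:

  H_0: rank C_0 − rank ∂_1 = 5 − 4 = 1, and the invariant factors of ∂_1 are all 1, so H_0 = Z.
  H_1: rank ker ∂_1 − rank ∂_2 = (6 − 4) − 0 = 2, and there is no ∂_2, so H_1 = Z^2.

As a check, the Euler characteristic is 5 − 6 = -1, which agrees with 1 − 2 = -1.
(K is a triangulation of a wedge of 2 circles.)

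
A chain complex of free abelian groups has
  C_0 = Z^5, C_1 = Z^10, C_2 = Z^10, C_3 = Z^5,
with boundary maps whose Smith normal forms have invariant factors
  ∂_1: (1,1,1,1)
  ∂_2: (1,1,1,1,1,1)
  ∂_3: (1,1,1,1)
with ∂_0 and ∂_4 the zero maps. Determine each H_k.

H_0: b_0 = 5 − 0 − 4 = 1; torsion from ∂_1 factors > 1: none. So H_0 ≅ Z.
H_1: b_1 = 10 − 4 − 6 = 0; torsion from ∂_2 factors > 1: none. So H_1 ≅ 0.
H_2: b_2 = 10 − 6 − 4 = 0; torsion from ∂_3 factors > 1: none. So H_2 ≅ 0.
H_3: b_3 = 5 − 4 − 0 = 1; torsion from ∂_4 factors > 1: none. So H_3 ≅ Z.

H_0 ≅ Z,  H_1 = 0,  H_2 = 0,  H_3 ≅ Z.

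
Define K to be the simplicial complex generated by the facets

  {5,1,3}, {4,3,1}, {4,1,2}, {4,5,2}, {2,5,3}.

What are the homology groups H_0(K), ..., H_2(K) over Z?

Order the vertices as 1 < 2 < 3 < 4 < 5. Listing each simplex with vertices in this order, K has dimension 2 with simplices:

  0-simplices (5): [1], [2], [3], [4], [5]
  1-simplices (10): [1,2], [1,3], [1,4], [1,5], [2,3], [2,4], [2,5], [3,4], [3,5], [4,5]
  2-simplices (5): [1,2,4], [1,3,4], [1,3,5], [2,3,5], [2,4,5]

so the chain groups are C_0 ≅ Z^5, C_1 ≅ Z^10, C_2 ≅ Z^5.

Boundary ∂_1: C_1 → C_0 maps an edge to its endpoints' difference, ∂[p,q] = q − p. For instance
  ∂[4,5] = [5] − [4].
This gives a 5×10 integer matrix of rank 4; reducing to Smith normal form yields diagonal entries (1,1,1,1).

∂_2: C_2 → C_1 sends each 2-simplex [p,q,r] to [q,r] − [p,r] + [p,q]. For instance
  ∂[2,4,5] = [4,5] − [2,5] + [2,4],
  ∂[1,3,5] = [3,5] − [1,5] + [1,3].
This gives a 10×5 integer matrix of rank 5; reducing to Smith normal form yields diagonal entries (1,1,1,1,1).

Reading off H_k = ker ∂_k / im ∂_{k+1}:

  H_0: rank C_0 − rank ∂_1 = 5 − 4 = 1, and the invariant factors of ∂_1 are all 1, so H_0 = Z.
  H_1: rank ker ∂_1 − rank ∂_2 = (10 − 4) − 5 = 1, and the invariant factors of ∂_2 are all 1, so H_1 = Z.
  H_2: rank ker ∂_2 − rank ∂_3 = (5 − 5) − 0 = 0, and there is no ∂_3, so H_2 = 0.

As a check, the Euler characteristic is 5 − 10 + 5 = 0, which agrees with 1 − 1 + 0 = 0.

H_0 ≅ Z,  H_1 ≅ Z,  H_2 = 0.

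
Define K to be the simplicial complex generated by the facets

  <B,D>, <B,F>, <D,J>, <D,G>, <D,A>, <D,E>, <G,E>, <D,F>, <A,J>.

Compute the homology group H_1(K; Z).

Fix the vertex order A < B < D < E < F < G < J and write every simplex with vertices in increasing order. Then dim K = 1 and the simplices of K are:

  0-simplices (7): A, B, D, E, F, G, J
  1-simplices (9): AD, AJ, BD, BF, DE, DF, DG, DJ, EG

Hence C_0 ≅ Z^7, C_1 ≅ Z^9.

Boundary ∂_1: C_1 → C_0 maps an edge to its endpoints' difference, ∂[p,q] = q − p. For instance
  ∂AD = D − A.
The resulting 7×9 matrix has rank 6, and its Smith normal form has invariant factors (1,1,1,1,1,1).

Reading off H_k = ker ∂_k / im ∂_{k+1}:

  H_1: rank ker ∂_1 − rank ∂_2 = (9 − 6) − 0 = 3, and there is no ∂_2, so H_1 ≅ Z^3.

(K is a triangulation of a wedge of 3 circles.)

H_1 ≅ Z^3.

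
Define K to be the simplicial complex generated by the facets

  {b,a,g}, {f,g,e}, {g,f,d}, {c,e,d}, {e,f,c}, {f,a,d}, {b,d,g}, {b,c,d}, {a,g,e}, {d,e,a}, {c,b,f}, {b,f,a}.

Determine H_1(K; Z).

H_1 ≅ Z/2Z.

We work with the vertex ordering a < b < c < d < e < f < g. The simplices of K, each written with vertices in increasing order, are:

  0-simplices (7): a, b, c, d, e, f, g
  1-simplices (18): ab, ad, ae, af, ag, bc, bd, bf, bg, cd, ce, cf, de, df, dg, ef, eg, fg
  2-simplices (12): abf, abg, ade, adf, aeg, bcd, bcf, bdg, cde, cef, dfg, efg

so the chain groups are C_0 ≅ Z^7, C_1 ≅ Z^18, C_2 ≅ Z^12.

The boundary map ∂_1: C_1 → C_0 is given by ∂[p,q] = [q] − [p].
This gives a 7×18 integer matrix of rank 6; reducing to Smith normal form yields diagonal entries (1,1,1,1,1,1).

Boundary ∂_2: C_2 → C_1 maps a triangle to the signed sum of its edges. For instance
  ∂aeg = eg − ag + ae,
  ∂efg = fg − eg + ef.
As a 18×12 matrix over Z this has rank 12, with invariant factors (1,1,1,1,1,1,1,1,1,1,1,2).

From H_k ≅ ker(∂_k) / im(∂_{k+1}) we obtain:

  H_1: rank ker ∂_1 − rank ∂_2 = (18 − 6) − 12 = 0, and ∂_2 has invariant factor 2 > 1, so H_1 ≅ Z/2Z.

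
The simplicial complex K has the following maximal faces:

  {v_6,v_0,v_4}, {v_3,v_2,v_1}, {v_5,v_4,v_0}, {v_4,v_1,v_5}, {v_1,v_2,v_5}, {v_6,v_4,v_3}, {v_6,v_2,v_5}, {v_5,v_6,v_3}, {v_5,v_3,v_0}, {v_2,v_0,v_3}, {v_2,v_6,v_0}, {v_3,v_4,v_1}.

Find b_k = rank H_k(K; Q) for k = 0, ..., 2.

b_0 = 1, b_1 = 0, b_2 = 0.

We work with the vertex ordering v_0 < v_1 < v_2 < v_3 < v_4 < v_5 < v_6. The simplices of K, each written with vertices in increasing order, are:

  0-simplices (7): [v_0], [v_1], [v_2], [v_3], [v_4], [v_5], [v_6]
  1-simplices (18): (18 of them)
  2-simplices (12): (12 of them)

giving chain groups C_0 ≅ Z^7, C_1 ≅ Z^18, C_2 ≅ Z^12.

∂_1: C_1 → C_0 maps an edge to its endpoints' difference, ∂[p,q] = q − p. For instance
  ∂[v_1,v_4] = [v_4] − [v_1].
As a 7×18 matrix over Z this has rank 6, with invariant factors (1,1,1,1,1,1).

∂_2: C_2 → C_1 sends each 2-simplex [p,q,r] to [q,r] − [p,r] + [p,q]. For instance
  ∂[v_0,v_4,v_6] = [v_4,v_6] − [v_0,v_6] + [v_0,v_4],
  ∂[v_0,v_2,v_6] = [v_2,v_6] − [v_0,v_6] + [v_0,v_2].
As a 18×12 matrix over Z this has rank 12, with invariant factors (1,1,1,1,1,1,1,1,1,1,1,2).

From H_k ≅ ker(∂_k) / im(∂_{k+1}) we obtain:

  H_0: rank C_0 − rank ∂_1 = 7 − 6 = 1, and the invariant factors of ∂_1 are all 1, so H_0 ≅ Z.
  H_1: rank ker ∂_1 − rank ∂_2 = (18 − 6) − 12 = 0, and ∂_2 has invariant factor 2 > 1, so H_1 ≅ Z/2.
  H_2: rank ker ∂_2 − rank ∂_3 = (12 − 12) − 0 = 0, and there is no ∂_3, so H_2 ≅ 0.

Hence the Betti numbers are b_0 = 1, b_1 = 0, b_2 = 0.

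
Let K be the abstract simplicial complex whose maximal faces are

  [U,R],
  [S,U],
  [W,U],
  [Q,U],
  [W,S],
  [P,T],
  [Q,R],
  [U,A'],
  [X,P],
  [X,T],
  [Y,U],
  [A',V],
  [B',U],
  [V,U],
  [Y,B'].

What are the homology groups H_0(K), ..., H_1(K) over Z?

H_0 = Z^2,  H_1 = Z^5.

We work with the vertex ordering P < Q < R < S < T < U < V < W < X < Y < A' < B'. The simplices of K, each written with vertices in increasing order, are:

  0-simplices (12): [P], [Q], [R], [S], [T], [U], [V], [W], [X], [Y], [A'], [B']
  1-simplices (15): [P,T], [P,X], [Q,R], [Q,U], [R,U], [S,U], [S,W], [T,X], [U,V], [U,W], [U,Y], [U,A'], [U,B'], [V,A'], [Y,B']

Hence C_0 ≅ Z^12, C_1 ≅ Z^15.

∂_1: C_1 → C_0 sends each edge [p,q] (with p < q) to q − p. For instance
  ∂[U,Y] = [Y] − [U].
The resulting 12×15 matrix has rank 10, and its Smith normal form has invariant factors (1,1,1,1,1,1,1,1,1,1).

Computing H_k = (kernel of ∂_k) / (image of ∂_{k+1}):

  H_0: rank C_0 − rank ∂_1 = 12 − 10 = 2, and the invariant factors of ∂_1 are all 1, so H_0 ≅ Z^2.
  H_1: rank ker ∂_1 − rank ∂_2 = (15 − 10) − 0 = 5, and there is no ∂_2, so H_1 ≅ Z^5.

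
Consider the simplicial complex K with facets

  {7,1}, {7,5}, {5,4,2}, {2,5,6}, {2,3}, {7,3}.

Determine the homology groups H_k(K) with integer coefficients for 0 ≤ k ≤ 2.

H_0 ≅ Z,  H_1 ≅ Z,  H_2 = 0.

Take the total order 1 < 2 < 3 < 4 < 5 < 6 < 7 on the vertex set. Then K (dimension 2) consists of the simplices:

  0-simplices (7): [1], [2], [3], [4], [5], [6], [7]
  1-simplices (9): [1,7], [2,3], [2,4], [2,5], [2,6], [3,7], [4,5], [5,6], [5,7]
  2-simplices (2): [2,4,5], [2,5,6]

Hence C_0 ≅ Z^7, C_1 ≅ Z^9, C_2 ≅ Z^2.

∂_1: C_1 → C_0 sends each edge [p,q] (with p < q) to q − p. For instance
  ∂[2,5] = [5] − [2].
This gives a 7×9 integer matrix of rank 6; reducing to Smith normal form yields diagonal entries (1,1,1,1,1,1).

Boundary ∂_2: C_2 → C_1 acts by ∂[p,q,r] = [q,r] − [p,r] + [p,q]. For instance
  ∂[2,4,5] = [4,5] − [2,5] + [2,4],
  ∂[2,5,6] = [5,6] − [2,6] + [2,5].
The resulting 9×2 matrix has rank 2, and its Smith normal form has invariant factors (1,1).

Reading off H_k = ker ∂_k / im ∂_{k+1}:

  H_0: rank C_0 − rank ∂_1 = 7 − 6 = 1, and the invariant factors of ∂_1 are all 1, so H_0 = Z.
  H_1: rank ker ∂_1 − rank ∂_2 = (9 − 6) − 2 = 1, and the invariant factors of ∂_2 are all 1, so H_1 = Z.
  H_2: rank ker ∂_2 − rank ∂_3 = (2 − 2) − 0 = 0, and there is no ∂_3, so H_2 = 0.

As a check, the Euler characteristic is 7 − 9 + 2 = 0, which agrees with 1 − 1 + 0 = 0.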